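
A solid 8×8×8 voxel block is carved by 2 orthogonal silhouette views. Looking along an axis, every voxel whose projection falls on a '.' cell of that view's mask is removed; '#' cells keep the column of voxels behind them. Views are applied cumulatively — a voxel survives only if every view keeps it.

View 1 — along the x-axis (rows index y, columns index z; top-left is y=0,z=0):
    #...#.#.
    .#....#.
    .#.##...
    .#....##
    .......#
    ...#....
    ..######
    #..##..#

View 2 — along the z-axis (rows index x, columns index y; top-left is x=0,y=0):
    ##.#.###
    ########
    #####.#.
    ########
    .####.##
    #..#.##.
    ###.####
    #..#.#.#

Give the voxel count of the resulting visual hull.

before carving: 512 voxels (8×8×8)
after view 1 [x-axis, 23 of 64 cells solid] → remaining = 184
after view 2 [z-axis, 49 of 64 cells solid] → remaining = 146

146 voxels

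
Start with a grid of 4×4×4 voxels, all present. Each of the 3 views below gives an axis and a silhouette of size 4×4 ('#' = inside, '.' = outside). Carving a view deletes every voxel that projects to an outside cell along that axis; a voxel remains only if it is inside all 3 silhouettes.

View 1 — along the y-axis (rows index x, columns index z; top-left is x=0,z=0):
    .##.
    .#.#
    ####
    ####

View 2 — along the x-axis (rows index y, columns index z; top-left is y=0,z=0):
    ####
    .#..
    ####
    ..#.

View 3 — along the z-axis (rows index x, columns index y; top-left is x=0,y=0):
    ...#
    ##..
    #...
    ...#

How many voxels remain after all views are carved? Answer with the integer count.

remaining voxels: 9

before carving: 64 voxels (4×4×4)
after view 1 [y-axis, 12 of 16 cells solid] → remaining = 48
after view 2 [x-axis, 10 of 16 cells solid] → remaining = 31
after view 3 [z-axis, 5 of 16 cells solid] → remaining = 9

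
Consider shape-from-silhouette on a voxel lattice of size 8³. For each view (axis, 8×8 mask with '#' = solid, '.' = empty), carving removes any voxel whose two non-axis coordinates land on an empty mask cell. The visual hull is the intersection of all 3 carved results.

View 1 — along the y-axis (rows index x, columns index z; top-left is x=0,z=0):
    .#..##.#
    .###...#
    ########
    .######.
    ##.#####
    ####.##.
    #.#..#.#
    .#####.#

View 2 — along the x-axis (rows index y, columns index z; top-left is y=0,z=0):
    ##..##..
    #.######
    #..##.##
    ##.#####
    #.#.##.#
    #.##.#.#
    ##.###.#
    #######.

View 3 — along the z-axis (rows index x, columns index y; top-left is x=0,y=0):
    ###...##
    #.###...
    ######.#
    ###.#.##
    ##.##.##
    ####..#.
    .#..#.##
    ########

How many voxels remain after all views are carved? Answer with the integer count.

full grid |V| = 512
[1] y-view keeps 45 columns → grid now 360
[2] x-view keeps 46 columns → grid now 256
[3] z-view keeps 45 columns → grid now 188

188 voxels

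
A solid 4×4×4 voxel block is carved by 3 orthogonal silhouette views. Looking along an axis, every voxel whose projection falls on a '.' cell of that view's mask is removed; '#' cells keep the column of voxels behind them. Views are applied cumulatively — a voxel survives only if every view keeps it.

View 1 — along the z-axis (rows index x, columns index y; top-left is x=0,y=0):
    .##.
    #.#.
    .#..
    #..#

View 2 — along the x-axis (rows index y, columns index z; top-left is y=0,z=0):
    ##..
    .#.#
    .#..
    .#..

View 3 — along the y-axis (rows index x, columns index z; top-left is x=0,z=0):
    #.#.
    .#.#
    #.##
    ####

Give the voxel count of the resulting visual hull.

before carving: 64 voxels (4×4×4)
step 1: project along z, AND mask (7/16) → |grid| = 28
step 2: project along x, AND mask (6/16) → |grid| = 11
step 3: project along y, AND mask (11/16) → |grid| = 6

6 voxels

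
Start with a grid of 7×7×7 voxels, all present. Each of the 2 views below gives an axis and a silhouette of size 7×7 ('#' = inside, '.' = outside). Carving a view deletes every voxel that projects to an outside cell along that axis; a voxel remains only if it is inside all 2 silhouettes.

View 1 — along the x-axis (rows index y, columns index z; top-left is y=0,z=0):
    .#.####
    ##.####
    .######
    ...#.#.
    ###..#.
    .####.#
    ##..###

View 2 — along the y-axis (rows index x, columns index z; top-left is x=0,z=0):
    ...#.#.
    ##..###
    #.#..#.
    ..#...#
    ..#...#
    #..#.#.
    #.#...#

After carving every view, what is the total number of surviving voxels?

89 voxels

initial block: 7^3 = 343
after view 1 [x-axis, 33 of 49 cells solid] → remaining = 231
after view 2 [y-axis, 20 of 49 cells solid] → remaining = 89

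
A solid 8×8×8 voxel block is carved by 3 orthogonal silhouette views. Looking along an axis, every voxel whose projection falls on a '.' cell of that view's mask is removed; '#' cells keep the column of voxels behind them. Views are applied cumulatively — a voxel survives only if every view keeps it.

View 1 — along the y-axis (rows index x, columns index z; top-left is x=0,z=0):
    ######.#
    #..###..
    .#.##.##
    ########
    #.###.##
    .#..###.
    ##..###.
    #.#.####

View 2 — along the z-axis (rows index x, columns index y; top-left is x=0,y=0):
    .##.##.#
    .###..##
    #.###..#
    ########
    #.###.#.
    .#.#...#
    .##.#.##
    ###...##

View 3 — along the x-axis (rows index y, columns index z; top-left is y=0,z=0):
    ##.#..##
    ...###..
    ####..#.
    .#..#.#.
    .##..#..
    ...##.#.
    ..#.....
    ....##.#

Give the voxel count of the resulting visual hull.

voxel count = 102

start: 8×8×8 = 512 voxels
  1. axis=1 (XZ plane), |mask|=45  ⇒  voxels=360
  2. axis=2 (XY plane), |mask|=41  ⇒  voxels=241
  3. axis=0 (YZ plane), |mask|=26  ⇒  voxels=102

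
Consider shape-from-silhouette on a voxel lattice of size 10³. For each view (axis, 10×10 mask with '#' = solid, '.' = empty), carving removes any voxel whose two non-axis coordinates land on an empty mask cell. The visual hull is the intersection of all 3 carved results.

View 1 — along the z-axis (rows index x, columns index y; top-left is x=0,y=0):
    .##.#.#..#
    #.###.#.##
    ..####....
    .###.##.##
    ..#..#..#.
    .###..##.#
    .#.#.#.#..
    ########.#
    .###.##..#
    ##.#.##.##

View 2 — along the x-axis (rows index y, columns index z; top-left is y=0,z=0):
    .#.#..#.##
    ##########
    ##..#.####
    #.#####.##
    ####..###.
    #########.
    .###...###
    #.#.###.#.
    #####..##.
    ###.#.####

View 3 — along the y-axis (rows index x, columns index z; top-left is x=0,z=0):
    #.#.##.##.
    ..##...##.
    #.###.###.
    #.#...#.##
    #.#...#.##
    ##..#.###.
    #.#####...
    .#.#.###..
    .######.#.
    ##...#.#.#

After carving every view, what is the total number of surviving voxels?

full grid |V| = 1000
V1 z: intersect with XY mask (58 set) -- 580 left
V2 x: intersect with YZ mask (73 set) -- 440 left
V3 y: intersect with XZ mask (56 set) -- 248 left

voxel count = 248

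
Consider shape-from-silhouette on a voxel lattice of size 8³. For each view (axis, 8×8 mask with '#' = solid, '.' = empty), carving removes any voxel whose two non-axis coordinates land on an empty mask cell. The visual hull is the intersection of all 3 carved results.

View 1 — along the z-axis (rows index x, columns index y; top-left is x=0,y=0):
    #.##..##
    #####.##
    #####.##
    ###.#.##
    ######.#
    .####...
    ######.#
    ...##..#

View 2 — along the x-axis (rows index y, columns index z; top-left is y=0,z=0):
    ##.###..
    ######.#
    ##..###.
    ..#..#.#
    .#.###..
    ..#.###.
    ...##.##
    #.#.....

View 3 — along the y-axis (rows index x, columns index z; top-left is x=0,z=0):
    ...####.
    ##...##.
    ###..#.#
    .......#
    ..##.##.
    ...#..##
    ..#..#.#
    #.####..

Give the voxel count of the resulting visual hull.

|visual hull| = 85

before carving: 512 voxels (8×8×8)
after view 1 [z-axis, 46 of 64 cells solid] → remaining = 368
after view 2 [x-axis, 34 of 64 cells solid] → remaining = 194
after view 3 [y-axis, 29 of 64 cells solid] → remaining = 85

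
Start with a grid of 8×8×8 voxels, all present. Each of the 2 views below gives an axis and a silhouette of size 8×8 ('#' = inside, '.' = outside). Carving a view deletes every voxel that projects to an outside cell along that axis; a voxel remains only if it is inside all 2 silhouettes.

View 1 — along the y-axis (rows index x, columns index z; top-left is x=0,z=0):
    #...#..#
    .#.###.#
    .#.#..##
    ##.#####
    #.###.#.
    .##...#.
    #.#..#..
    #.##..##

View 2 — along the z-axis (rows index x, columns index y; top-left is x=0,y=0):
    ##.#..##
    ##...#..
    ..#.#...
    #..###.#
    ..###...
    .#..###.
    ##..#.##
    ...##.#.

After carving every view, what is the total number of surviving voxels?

initial block: 8^3 = 512
V1 y: intersect with XZ mask (35 set) -- 280 left
V2 z: intersect with XY mask (30 set) -- 130 left

remaining voxels: 130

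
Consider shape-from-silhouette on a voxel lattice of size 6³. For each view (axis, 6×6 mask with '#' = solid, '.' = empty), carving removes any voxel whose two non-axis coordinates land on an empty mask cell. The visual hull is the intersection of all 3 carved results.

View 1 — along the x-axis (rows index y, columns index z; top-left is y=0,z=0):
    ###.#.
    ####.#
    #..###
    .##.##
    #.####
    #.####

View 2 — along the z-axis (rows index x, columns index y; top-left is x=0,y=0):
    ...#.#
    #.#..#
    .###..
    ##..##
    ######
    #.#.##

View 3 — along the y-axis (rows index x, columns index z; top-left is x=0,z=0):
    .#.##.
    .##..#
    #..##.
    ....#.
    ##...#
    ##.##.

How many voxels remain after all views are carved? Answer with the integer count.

voxel count = 43

before carving: 216 voxels (6×6×6)
after view 1 [x-axis, 27 of 36 cells solid] → remaining = 162
after view 2 [z-axis, 22 of 36 cells solid] → remaining = 99
after view 3 [y-axis, 17 of 36 cells solid] → remaining = 43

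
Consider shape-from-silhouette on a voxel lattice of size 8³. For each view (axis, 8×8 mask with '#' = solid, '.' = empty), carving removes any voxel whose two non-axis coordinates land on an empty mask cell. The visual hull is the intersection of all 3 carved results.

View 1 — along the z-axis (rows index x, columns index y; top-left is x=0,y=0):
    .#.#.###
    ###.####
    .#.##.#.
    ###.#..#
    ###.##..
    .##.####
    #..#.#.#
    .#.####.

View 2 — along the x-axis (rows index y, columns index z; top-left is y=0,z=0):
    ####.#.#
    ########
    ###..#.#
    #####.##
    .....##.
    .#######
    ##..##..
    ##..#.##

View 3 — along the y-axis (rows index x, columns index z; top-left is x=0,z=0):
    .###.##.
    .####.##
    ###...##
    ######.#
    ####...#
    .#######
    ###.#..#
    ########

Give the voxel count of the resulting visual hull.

remaining voxels: 170

full grid |V| = 512
after view 1 [z-axis, 41 of 64 cells solid] → remaining = 328
after view 2 [x-axis, 44 of 64 cells solid] → remaining = 227
after view 3 [y-axis, 48 of 64 cells solid] → remaining = 170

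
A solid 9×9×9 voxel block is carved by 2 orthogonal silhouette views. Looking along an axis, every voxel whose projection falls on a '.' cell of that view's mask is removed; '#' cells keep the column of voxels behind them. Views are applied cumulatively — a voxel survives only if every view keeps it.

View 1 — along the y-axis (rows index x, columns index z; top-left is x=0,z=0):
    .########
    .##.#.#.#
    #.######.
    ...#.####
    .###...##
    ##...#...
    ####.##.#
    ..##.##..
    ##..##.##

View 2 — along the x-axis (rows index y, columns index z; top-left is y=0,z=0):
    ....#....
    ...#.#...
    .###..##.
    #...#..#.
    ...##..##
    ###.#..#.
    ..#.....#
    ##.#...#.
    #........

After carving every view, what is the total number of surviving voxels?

remaining voxels: 142

start: 9×9×9 = 729 voxels
after view 1 [y-axis, 50 of 81 cells solid] → remaining = 450
after view 2 [x-axis, 27 of 81 cells solid] → remaining = 142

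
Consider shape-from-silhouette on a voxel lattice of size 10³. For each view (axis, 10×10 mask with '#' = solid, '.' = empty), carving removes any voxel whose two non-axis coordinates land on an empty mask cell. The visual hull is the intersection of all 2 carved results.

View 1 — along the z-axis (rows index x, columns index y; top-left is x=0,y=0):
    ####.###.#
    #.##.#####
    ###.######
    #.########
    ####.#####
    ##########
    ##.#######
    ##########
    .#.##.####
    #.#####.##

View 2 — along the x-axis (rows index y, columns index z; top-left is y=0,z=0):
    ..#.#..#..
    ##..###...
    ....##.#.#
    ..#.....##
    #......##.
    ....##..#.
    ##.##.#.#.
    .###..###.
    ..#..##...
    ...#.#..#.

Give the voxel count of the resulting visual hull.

full grid |V| = 1000
[1] z-view keeps 87 columns → grid now 870
[2] x-view keeps 39 columns → grid now 340

340 voxels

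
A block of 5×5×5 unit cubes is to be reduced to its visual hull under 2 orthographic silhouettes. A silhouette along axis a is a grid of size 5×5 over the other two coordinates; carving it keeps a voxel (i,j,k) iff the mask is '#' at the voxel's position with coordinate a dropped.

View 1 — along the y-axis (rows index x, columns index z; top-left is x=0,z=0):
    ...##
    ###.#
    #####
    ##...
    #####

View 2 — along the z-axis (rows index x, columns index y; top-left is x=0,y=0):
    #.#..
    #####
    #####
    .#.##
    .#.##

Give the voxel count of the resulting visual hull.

initial block: 5^3 = 125
V1 y: intersect with XZ mask (18 set) -- 90 left
V2 z: intersect with XY mask (18 set) -- 70 left

70 voxels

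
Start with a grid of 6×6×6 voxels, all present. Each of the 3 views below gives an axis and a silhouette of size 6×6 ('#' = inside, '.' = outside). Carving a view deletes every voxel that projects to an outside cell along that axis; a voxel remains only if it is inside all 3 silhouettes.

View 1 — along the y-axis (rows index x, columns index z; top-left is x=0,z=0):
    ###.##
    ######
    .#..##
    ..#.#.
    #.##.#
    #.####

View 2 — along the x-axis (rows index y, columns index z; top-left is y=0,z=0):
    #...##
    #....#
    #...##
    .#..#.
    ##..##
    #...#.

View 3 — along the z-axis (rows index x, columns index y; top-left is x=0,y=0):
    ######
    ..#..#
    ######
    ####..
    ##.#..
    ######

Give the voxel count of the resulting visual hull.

voxel count = 53

before carving: 216 voxels (6×6×6)
carve view 1 (along y, XZ-mask fill 25/36): 150 voxels remain
carve view 2 (along x, YZ-mask fill 16/36): 71 voxels remain
carve view 3 (along z, XY-mask fill 27/36): 53 voxels remain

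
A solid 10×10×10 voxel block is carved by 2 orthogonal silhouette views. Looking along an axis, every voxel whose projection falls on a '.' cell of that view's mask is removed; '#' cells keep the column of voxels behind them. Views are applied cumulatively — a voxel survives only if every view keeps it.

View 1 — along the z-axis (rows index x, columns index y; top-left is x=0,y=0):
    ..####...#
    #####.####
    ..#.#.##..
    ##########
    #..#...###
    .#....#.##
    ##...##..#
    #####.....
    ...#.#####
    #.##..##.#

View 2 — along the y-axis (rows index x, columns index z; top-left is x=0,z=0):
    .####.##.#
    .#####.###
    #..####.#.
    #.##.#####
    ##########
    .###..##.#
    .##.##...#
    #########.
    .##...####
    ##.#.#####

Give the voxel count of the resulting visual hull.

full grid |V| = 1000
after view 1 [z-axis, 59 of 100 cells solid] → remaining = 590
after view 2 [y-axis, 73 of 100 cells solid] → remaining = 439

439 voxels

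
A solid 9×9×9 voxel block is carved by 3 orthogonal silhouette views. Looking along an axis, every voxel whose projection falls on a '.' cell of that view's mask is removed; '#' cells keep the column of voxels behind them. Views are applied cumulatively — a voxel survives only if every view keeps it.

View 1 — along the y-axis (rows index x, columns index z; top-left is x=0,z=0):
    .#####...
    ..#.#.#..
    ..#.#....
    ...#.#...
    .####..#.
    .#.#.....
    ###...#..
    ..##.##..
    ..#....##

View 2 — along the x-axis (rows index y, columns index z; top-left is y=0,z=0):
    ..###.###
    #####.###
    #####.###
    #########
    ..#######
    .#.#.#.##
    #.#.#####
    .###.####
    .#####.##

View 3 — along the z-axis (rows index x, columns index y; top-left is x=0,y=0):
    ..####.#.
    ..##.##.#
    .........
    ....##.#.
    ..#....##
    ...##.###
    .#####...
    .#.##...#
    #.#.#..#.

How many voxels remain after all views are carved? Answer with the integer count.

|visual hull| = 99

before carving: 729 voxels (9×9×9)
  1. axis=1 (XZ plane), |mask|=30  ⇒  voxels=270
  2. axis=0 (YZ plane), |mask|=64  ⇒  voxels=218
  3. axis=2 (XY plane), |mask|=34  ⇒  voxels=99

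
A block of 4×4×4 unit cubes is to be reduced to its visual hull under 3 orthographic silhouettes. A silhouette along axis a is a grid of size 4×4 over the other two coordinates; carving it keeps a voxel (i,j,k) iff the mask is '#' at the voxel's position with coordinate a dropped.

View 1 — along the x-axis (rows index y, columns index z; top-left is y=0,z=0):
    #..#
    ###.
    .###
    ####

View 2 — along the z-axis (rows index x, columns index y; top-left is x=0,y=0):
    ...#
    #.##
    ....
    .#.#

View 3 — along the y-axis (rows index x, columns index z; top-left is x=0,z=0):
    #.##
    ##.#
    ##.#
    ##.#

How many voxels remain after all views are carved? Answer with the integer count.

voxel count = 15

full grid |V| = 64
[1] x-view keeps 12 columns → grid now 48
[2] z-view keeps 6 columns → grid now 20
[3] y-view keeps 12 columns → grid now 15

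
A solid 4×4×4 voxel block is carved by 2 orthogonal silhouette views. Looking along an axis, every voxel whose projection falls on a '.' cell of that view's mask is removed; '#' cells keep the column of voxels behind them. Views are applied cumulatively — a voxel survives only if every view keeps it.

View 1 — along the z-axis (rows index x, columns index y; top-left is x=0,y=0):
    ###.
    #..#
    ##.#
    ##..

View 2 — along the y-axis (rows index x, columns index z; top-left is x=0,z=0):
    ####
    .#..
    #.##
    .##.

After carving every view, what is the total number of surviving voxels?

full grid |V| = 64
carve view 1 (along z, XY-mask fill 10/16): 40 voxels remain
carve view 2 (along y, XZ-mask fill 10/16): 27 voxels remain

|visual hull| = 27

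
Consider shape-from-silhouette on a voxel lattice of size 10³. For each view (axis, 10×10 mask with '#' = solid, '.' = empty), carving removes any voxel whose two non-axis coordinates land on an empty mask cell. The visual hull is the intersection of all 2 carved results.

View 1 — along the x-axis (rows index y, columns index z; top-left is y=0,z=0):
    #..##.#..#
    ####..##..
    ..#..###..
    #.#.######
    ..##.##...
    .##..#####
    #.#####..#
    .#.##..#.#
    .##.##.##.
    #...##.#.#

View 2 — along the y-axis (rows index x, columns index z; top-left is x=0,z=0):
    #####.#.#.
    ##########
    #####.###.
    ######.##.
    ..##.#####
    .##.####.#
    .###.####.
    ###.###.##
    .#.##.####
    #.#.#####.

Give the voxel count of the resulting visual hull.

|visual hull| = 433

start: 10×10×10 = 1000 voxels
V1 x: intersect with YZ mask (57 set) -- 570 left
V2 y: intersect with XZ mask (76 set) -- 433 left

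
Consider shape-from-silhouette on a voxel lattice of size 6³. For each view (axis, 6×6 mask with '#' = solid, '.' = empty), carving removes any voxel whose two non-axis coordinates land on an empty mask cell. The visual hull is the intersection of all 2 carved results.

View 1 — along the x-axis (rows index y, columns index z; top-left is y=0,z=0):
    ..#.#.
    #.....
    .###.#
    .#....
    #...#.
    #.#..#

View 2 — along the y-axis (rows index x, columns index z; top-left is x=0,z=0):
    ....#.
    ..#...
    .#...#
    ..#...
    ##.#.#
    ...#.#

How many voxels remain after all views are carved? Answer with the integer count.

before carving: 216 voxels (6×6×6)
V1 x: intersect with YZ mask (13 set) -- 78 left
V2 y: intersect with XZ mask (11 set) -- 23 left

|visual hull| = 23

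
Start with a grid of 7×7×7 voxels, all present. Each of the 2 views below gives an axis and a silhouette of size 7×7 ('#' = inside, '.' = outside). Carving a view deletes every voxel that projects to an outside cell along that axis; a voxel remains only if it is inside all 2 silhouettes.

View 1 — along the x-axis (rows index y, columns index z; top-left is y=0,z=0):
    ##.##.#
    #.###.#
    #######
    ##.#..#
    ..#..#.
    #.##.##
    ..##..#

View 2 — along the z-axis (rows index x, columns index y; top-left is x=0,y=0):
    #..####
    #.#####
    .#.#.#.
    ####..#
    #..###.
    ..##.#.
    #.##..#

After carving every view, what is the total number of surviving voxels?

remaining voxels: 134

full grid |V| = 343
[1] x-view keeps 31 columns → grid now 217
[2] z-view keeps 30 columns → grid now 134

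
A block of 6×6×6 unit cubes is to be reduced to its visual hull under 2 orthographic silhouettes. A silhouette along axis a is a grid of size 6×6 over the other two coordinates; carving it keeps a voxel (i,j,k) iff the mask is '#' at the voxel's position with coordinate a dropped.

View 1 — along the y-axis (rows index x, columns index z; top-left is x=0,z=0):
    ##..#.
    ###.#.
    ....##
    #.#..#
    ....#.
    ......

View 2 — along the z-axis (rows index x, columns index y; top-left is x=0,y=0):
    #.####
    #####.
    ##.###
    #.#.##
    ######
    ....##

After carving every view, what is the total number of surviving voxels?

remaining voxels: 63

initial block: 6^3 = 216
V1 y: intersect with XZ mask (13 set) -- 78 left
V2 z: intersect with XY mask (27 set) -- 63 left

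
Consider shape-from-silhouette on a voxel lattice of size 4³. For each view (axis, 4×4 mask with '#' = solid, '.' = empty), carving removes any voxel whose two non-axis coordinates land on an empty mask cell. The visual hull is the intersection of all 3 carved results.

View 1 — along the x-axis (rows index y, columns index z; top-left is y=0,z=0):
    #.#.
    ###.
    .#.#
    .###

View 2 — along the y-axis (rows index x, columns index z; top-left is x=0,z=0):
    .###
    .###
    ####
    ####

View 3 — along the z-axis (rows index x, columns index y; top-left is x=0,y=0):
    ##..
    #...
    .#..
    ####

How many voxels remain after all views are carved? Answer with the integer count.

initial block: 4^3 = 64
  1. axis=0 (YZ plane), |mask|=10  ⇒  voxels=40
  2. axis=1 (XZ plane), |mask|=14  ⇒  voxels=36
  3. axis=2 (XY plane), |mask|=8  ⇒  voxels=17

|visual hull| = 17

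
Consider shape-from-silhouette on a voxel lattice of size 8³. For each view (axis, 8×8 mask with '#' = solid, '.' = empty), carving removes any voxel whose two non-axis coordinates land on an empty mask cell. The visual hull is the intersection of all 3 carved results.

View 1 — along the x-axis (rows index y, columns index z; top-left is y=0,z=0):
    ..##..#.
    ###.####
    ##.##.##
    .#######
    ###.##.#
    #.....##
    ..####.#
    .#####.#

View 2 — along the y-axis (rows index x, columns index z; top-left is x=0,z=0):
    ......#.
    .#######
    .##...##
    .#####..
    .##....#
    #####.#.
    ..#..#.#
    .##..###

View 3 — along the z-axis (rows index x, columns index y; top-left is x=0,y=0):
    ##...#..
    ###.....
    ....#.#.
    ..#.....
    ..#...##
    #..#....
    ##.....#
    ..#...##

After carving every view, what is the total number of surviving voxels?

before carving: 512 voxels (8×8×8)
V1 x: intersect with YZ mask (43 set) -- 344 left
V2 y: intersect with XZ mask (34 set) -- 189 left
V3 z: intersect with XY mask (20 set) -- 57 left

remaining voxels: 57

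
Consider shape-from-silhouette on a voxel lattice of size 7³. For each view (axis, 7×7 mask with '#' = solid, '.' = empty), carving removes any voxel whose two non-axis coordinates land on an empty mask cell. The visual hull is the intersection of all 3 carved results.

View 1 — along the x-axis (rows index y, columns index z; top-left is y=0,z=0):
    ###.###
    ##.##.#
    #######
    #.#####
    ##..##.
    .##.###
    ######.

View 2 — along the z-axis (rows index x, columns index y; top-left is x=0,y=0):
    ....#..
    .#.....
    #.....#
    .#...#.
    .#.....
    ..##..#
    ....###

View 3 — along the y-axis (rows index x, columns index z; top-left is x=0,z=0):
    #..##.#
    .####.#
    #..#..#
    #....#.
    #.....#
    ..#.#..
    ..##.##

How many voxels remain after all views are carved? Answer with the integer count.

|visual hull| = 27

before carving: 343 voxels (7×7×7)
after view 1 [x-axis, 39 of 49 cells solid] → remaining = 273
after view 2 [z-axis, 13 of 49 cells solid] → remaining = 70
after view 3 [y-axis, 22 of 49 cells solid] → remaining = 27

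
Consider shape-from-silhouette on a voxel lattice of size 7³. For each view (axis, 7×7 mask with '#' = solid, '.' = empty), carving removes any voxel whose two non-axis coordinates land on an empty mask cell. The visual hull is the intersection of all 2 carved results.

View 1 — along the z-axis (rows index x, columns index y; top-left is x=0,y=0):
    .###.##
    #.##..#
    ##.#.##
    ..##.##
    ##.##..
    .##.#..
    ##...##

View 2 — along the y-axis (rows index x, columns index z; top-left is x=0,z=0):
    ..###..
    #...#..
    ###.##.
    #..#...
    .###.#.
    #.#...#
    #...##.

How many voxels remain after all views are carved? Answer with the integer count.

93 voxels

start: 7×7×7 = 343 voxels
step 1: project along z, AND mask (29/49) → |grid| = 203
step 2: project along y, AND mask (22/49) → |grid| = 93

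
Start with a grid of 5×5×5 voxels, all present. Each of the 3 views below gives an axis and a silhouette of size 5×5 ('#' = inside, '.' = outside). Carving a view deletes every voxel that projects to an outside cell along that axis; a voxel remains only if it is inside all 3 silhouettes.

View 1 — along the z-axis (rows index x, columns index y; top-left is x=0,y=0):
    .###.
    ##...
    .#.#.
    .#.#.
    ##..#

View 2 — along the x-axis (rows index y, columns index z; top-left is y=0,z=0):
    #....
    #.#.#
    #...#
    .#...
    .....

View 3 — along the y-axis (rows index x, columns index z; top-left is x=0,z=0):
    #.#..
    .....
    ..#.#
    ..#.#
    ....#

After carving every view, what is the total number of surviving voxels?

voxel count = 8

before carving: 125 voxels (5×5×5)
  1. axis=2 (XY plane), |mask|=12  ⇒  voxels=60
  2. axis=0 (YZ plane), |mask|=7  ⇒  voxels=22
  3. axis=1 (XZ plane), |mask|=7  ⇒  voxels=8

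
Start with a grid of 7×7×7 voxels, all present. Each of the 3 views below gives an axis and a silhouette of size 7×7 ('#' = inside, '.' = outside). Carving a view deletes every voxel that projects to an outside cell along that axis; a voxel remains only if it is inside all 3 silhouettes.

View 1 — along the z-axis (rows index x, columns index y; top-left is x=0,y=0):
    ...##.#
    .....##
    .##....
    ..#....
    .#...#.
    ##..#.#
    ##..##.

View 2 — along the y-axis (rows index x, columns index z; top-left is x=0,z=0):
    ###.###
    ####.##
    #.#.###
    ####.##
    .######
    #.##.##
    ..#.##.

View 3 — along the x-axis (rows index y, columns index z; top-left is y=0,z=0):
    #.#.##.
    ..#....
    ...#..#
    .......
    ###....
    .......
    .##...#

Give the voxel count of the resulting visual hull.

start: 7×7×7 = 343 voxels
[1] z-view keeps 18 columns → grid now 126
[2] y-view keeps 37 columns → grid now 90
[3] x-view keeps 13 columns → grid now 27

remaining voxels: 27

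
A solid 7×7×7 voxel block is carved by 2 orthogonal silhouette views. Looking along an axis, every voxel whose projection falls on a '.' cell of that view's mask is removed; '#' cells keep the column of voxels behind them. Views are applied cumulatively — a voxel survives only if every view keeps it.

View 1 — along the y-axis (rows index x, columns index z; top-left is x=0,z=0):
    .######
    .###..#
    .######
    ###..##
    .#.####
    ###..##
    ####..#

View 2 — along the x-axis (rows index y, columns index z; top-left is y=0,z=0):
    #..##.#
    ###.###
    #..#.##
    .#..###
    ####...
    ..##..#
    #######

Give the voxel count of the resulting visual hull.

166 voxels

before carving: 343 voxels (7×7×7)
after view 1 [y-axis, 36 of 49 cells solid] → remaining = 252
after view 2 [x-axis, 32 of 49 cells solid] → remaining = 166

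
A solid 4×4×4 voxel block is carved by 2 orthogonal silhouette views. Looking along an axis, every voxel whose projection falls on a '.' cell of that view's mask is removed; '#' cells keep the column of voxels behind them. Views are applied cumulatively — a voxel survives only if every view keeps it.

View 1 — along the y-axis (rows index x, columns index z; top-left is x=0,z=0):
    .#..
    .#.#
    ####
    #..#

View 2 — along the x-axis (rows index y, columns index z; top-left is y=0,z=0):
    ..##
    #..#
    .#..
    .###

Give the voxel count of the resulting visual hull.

|visual hull| = 19

before carving: 64 voxels (4×4×4)
  1. axis=1 (XZ plane), |mask|=9  ⇒  voxels=36
  2. axis=0 (YZ plane), |mask|=8  ⇒  voxels=19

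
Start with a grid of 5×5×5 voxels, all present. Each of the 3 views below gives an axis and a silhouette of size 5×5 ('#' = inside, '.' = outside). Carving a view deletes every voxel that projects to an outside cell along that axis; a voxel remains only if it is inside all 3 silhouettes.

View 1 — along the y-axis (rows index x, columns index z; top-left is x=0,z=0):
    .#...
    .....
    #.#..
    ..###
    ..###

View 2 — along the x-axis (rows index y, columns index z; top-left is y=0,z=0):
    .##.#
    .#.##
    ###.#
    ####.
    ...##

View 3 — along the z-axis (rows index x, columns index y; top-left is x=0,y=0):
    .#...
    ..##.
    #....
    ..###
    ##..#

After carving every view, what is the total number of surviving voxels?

14 voxels

start: 5×5×5 = 125 voxels
V1 y: intersect with XZ mask (9 set) -- 45 left
V2 x: intersect with YZ mask (16 set) -- 29 left
V3 z: intersect with XY mask (10 set) -- 14 left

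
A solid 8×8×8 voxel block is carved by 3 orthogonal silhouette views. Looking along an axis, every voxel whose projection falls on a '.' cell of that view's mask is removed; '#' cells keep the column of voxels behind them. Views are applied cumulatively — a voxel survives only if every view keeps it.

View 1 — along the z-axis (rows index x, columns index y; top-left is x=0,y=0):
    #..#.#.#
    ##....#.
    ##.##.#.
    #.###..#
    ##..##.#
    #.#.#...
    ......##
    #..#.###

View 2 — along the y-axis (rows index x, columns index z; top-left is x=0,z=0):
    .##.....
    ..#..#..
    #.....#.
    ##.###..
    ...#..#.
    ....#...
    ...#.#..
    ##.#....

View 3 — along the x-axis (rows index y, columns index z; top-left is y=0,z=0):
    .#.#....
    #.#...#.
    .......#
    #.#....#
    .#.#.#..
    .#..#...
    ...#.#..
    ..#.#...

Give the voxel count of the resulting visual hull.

full grid |V| = 512
carve view 1 (along z, XY-mask fill 32/64): 256 voxels remain
carve view 2 (along y, XZ-mask fill 19/64): 81 voxels remain
carve view 3 (along x, YZ-mask fill 18/64): 26 voxels remain

remaining voxels: 26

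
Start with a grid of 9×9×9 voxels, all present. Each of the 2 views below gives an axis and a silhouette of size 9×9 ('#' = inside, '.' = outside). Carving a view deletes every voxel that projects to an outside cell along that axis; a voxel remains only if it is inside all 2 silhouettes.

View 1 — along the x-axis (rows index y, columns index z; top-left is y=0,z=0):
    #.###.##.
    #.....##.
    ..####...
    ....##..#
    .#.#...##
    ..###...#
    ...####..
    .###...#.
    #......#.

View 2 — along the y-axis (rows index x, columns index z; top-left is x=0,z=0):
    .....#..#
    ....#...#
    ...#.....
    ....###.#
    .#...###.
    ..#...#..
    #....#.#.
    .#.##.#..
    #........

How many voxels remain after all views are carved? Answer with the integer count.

full grid |V| = 729
  1. axis=0 (YZ plane), |mask|=34  ⇒  voxels=306
  2. axis=1 (XZ plane), |mask|=23  ⇒  voxels=84

|visual hull| = 84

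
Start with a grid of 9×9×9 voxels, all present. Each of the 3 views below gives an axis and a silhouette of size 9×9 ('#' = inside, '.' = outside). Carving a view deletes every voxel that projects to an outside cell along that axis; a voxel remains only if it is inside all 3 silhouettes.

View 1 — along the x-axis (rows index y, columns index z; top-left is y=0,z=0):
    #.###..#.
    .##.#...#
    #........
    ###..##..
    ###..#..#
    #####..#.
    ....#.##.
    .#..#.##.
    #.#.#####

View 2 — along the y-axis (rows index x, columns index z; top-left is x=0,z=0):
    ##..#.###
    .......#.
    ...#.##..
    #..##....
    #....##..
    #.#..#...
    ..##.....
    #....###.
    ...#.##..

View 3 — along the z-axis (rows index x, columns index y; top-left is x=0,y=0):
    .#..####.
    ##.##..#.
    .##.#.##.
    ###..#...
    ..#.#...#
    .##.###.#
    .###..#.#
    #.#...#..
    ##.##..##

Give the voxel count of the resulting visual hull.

voxel count = 61

initial block: 9^3 = 729
after view 1 [x-axis, 40 of 81 cells solid] → remaining = 360
after view 2 [y-axis, 28 of 81 cells solid] → remaining = 120
after view 3 [z-axis, 42 of 81 cells solid] → remaining = 61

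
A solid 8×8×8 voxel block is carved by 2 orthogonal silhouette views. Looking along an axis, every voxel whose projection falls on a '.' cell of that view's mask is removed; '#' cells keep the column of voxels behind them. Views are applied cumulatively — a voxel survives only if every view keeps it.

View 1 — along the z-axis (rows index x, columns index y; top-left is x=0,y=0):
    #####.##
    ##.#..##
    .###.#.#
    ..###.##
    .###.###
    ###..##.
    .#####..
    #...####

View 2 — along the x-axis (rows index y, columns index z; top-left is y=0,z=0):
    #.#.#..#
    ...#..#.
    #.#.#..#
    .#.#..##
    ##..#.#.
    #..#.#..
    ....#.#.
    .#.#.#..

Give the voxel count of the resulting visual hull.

before carving: 512 voxels (8×8×8)
step 1: project along z, AND mask (43/64) → |grid| = 344
step 2: project along x, AND mask (26/64) → |grid| = 137

voxel count = 137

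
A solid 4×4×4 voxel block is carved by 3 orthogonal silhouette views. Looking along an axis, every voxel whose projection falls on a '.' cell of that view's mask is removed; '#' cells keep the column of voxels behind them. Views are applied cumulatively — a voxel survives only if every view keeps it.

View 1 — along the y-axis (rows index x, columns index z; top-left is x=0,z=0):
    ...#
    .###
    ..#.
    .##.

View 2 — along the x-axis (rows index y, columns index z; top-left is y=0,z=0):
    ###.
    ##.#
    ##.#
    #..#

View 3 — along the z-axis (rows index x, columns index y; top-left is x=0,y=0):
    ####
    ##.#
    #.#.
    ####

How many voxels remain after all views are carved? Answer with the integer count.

full grid |V| = 64
V1 y: intersect with XZ mask (7 set) -- 28 left
V2 x: intersect with YZ mask (11 set) -- 15 left
V3 z: intersect with XY mask (13 set) -- 13 left

13 voxels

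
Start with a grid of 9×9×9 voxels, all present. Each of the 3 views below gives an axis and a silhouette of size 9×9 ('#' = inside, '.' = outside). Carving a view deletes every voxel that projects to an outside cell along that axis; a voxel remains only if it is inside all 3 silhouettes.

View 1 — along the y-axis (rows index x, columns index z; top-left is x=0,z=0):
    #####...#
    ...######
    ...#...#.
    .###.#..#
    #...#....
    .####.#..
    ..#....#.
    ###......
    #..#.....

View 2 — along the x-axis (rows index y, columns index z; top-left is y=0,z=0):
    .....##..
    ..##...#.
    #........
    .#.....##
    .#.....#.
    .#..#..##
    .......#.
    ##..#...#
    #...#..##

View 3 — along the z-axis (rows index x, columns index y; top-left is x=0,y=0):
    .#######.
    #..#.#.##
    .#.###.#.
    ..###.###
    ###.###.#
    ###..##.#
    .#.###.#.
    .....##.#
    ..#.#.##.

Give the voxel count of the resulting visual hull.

full grid |V| = 729
carve view 1 (along y, XZ-mask fill 33/81): 297 voxels remain
carve view 2 (along x, YZ-mask fill 24/81): 85 voxels remain
carve view 3 (along z, XY-mask fill 48/81): 55 voxels remain

voxel count = 55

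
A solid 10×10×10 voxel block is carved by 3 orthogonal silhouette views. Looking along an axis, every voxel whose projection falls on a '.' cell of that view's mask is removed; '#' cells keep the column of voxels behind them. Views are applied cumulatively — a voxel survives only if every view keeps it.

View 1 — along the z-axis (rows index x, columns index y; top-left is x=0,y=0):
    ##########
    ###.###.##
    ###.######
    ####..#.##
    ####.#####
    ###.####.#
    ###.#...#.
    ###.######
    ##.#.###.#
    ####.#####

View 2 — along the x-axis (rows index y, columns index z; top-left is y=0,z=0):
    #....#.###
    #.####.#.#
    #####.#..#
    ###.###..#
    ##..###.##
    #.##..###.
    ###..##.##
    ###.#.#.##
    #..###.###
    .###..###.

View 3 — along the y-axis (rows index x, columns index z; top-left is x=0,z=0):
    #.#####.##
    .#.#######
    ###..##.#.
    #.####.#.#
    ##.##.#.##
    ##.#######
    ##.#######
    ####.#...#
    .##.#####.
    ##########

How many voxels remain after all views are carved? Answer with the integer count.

411 voxels

before carving: 1000 voxels (10×10×10)
[1] z-view keeps 81 columns → grid now 810
[2] x-view keeps 66 columns → grid now 530
[3] y-view keeps 77 columns → grid now 411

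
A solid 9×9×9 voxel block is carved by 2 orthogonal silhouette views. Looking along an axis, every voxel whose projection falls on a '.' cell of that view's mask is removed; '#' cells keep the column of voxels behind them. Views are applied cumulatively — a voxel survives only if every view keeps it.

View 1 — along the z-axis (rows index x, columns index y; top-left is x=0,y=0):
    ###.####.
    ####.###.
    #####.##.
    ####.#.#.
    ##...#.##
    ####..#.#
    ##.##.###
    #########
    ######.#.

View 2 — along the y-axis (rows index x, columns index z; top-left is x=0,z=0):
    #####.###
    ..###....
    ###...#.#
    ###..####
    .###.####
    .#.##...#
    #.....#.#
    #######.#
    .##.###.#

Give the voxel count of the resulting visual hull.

|visual hull| = 348

start: 9×9×9 = 729 voxels
step 1: project along z, AND mask (61/81) → |grid| = 549
step 2: project along y, AND mask (51/81) → |grid| = 348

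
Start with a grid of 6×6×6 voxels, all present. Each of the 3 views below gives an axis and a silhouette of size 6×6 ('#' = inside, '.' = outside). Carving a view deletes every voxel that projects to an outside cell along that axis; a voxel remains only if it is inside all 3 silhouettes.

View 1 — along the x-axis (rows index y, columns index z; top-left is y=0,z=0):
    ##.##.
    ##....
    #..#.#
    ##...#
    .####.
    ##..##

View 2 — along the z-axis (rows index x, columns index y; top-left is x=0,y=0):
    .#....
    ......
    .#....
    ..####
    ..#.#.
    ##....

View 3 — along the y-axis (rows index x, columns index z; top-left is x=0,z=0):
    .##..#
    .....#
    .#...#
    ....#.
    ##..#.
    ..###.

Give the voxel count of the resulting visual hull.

before carving: 216 voxels (6×6×6)
  1. axis=0 (YZ plane), |mask|=20  ⇒  voxels=120
  2. axis=2 (XY plane), |mask|=10  ⇒  voxels=31
  3. axis=1 (XZ plane), |mask|=13  ⇒  voxels=9

voxel count = 9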